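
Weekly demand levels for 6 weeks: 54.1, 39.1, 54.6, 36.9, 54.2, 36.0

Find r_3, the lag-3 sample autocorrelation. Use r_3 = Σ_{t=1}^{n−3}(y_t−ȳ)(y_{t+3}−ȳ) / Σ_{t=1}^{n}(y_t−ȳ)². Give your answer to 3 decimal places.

-0.495

Mean ȳ = (54.1 + 39.1 + 54.6 + 36.9 + 54.2 + 36.0)/6 = 45.8167
Deviations from mean: 8.2833, -6.7167, 8.7833, -8.9167, 8.3833, -9.8167
Numerator Σ_{t=1}^{3}(y_t−ȳ)(y_{t+3}−ȳ) = -216.3908
Denominator Σ(y_t−ȳ)² = 437.0283
r_3 = -216.3908 / 437.0283 = -0.495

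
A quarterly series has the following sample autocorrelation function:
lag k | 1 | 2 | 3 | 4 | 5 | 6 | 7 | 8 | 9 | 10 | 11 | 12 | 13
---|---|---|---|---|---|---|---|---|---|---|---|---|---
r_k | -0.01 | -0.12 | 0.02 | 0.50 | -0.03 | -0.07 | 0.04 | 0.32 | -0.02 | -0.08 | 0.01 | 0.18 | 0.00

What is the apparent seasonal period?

The largest autocorrelation is r_4 = 0.50, with weaker echoes at lags 8 (0.32) and 12 (0.18); the remaining lags stay at or below 0.04.
The dominant spike at lag 4 indicates a seasonal period of 4.

4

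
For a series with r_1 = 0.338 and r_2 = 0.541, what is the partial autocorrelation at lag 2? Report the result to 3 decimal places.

φ_{22} = (r_2 − r_1²) / (1 − r_1²)
r_1² = (0.338)² = 0.114244
Numerator = 0.541 − 0.1142 = 0.4268; denominator = 1 − 0.1142 = 0.8858
φ_{22} = 0.4268 / 0.8858 = 0.482

0.482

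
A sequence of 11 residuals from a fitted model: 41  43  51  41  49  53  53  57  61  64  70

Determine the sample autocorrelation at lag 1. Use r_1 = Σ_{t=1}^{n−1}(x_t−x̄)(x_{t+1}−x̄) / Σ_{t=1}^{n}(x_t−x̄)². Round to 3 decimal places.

0.578

Mean x̄ = (41 + 43 + 51 + 41 + 49 + 53 + 53 + 57 + 61 + 64 + 70)/11 = 53.0000
Numerator Σ_{t=1}^{10}(x_t−x̄)(x_{t+1}−x̄) = 519.0000
Denominator Σ(x_t−x̄)² = 898.0000
r_1 = 519.0000 / 898.0000 = 0.578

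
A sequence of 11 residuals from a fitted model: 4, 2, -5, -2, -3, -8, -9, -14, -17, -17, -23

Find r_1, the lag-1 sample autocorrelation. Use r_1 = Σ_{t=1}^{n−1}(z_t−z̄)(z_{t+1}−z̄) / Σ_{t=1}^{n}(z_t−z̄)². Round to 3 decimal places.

Mean z̄ = (4 + 2 − 5 − 2 − 3 − 8 − 9 − 14 − 17 − 17 − 23)/11 = -8.3636
Numerator Σ_{t=1}^{10}(z_t−z̄)(z_{t+1}−z̄) = 473.5041
Denominator Σ(z_t−z̄)² = 736.5455
r_1 = 473.5041 / 736.5455 = 0.643

0.643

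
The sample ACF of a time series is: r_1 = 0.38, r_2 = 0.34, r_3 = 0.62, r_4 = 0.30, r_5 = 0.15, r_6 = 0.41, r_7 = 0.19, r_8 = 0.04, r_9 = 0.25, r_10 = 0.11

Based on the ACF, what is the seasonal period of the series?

The largest autocorrelation is r_3 = 0.62, with a weaker echo at lag 6 (0.41); the remaining lags stay at or below 0.38. The elevated value at lag 1 (0.38), dropping to 0.34 at lag 2, reflects decaying short-term dependence rather than seasonality.
The dominant spike at lag 3 indicates a seasonal period of 3.

3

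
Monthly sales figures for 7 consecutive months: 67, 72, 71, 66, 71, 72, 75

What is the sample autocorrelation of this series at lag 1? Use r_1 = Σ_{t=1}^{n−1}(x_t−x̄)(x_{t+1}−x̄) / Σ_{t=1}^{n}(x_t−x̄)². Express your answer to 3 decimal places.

Mean x̄ = (67 + 72 + 71 + 66 + 71 + 72 + 75)/7 = 70.5714
Σ(x_t−x̄)(x_{t+1}−x̄) = (-5.1020) + (0.6122) + (-1.9592) + (-1.9592) + (0.6122) + (6.3265) = -1.4694
Denominator Σ(x_t−x̄)² = 57.7143
r_1 = -1.4694 / 57.7143 = -0.025

-0.025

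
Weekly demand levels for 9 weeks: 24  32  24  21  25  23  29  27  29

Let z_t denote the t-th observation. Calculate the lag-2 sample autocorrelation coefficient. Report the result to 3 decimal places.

Mean z̄ = (24 + 32 + 24 + 21 + 25 + 23 + 29 + 27 + 29)/9 = 26.0000
Numerator Σ_{t=1}^{7}(z_t−z̄)(z_{t+2}−z̄) = -6.0000
Denominator Σ(z_t−z̄)² = 98.0000
r_2 = -6.0000 / 98.0000 = -0.061

-0.061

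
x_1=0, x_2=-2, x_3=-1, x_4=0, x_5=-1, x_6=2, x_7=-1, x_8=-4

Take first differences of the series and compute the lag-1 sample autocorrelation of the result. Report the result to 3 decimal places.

First differences Δx: -2, 1, 1, -1, 3, -3, -3
Mean of differences = -0.5714
Numerator Σ(Δx_t−Δx̄)(Δx_{t+1}−Δx̄) = -4.7551
Denominator Σ(Δx_t−Δx̄)² = 31.7143
r_1(Δx) = -4.7551 / 31.7143 = -0.150

-0.150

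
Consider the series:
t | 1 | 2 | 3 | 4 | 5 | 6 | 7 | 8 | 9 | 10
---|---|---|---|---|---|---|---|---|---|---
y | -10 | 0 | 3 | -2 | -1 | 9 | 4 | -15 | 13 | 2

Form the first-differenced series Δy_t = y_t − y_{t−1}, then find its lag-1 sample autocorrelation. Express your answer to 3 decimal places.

-0.526

First differences Δy: 10, 3, -5, 1, 10, -5, -19, 28, -11
Mean of differences = 1.3333
Numerator Σ(Δy_t−Δȳ)(Δy_{t+1}−Δȳ) = -794.1111
Denominator Σ(Δy_t−Δȳ)² = 1510.0000
r_1(Δy) = -794.1111 / 1510.0000 = -0.526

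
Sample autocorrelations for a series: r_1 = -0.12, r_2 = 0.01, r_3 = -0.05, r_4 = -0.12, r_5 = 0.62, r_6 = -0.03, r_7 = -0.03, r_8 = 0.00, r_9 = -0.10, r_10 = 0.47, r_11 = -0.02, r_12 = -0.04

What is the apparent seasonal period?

5

The largest autocorrelation is r_5 = 0.62, with a weaker echo at lag 10 (0.47); the remaining lags stay at or below 0.01.
The dominant spike at lag 5 indicates a seasonal period of 5.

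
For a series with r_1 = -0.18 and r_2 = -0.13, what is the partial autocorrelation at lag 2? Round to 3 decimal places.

φ_{22} = (r_2 − r_1²) / (1 − r_1²)
r_1² = (-0.18)² = 0.0324
Numerator = -0.13 − 0.0324 = -0.1624; denominator = 1 − 0.0324 = 0.9676
φ_{22} = -0.1624 / 0.9676 = -0.168

-0.168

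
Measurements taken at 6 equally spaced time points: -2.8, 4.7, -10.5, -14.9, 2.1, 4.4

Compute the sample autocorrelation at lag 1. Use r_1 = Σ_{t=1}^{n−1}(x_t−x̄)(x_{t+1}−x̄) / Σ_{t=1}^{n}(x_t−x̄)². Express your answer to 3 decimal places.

0.033

Mean x̄ = (-2.8 + 4.7 − 10.5 − 14.9 + 2.1 + 4.4)/6 = -2.8333
Deviations from mean: 0.0333, 7.5333, -7.6667, -12.0667, 4.9333, 7.2333
Σ(x_t−x̄)(x_{t+1}−x̄) = (0.2511) + (-57.7556) + (92.5111) + (-59.5289) + (35.6844) = 11.1622
Denominator Σ(x_t−x̄)² = 337.7933
r_1 = 11.1622 / 337.7933 = 0.033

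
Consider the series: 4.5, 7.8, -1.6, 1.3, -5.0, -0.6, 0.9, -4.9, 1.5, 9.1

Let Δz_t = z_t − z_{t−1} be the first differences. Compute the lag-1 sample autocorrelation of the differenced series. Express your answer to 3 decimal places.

-0.307

First differences Δz: 3.3, -9.4, 2.9, -6.3, 4.4, 1.5, -5.8, 6.4, 7.6
Mean of differences = 0.5111
Numerator Σ(Δz_t−Δz̄)(Δz_{t+1}−Δz̄) = -91.8912
Denominator Σ(Δz_t−Δz̄)² = 298.9689
r_1(Δz) = -91.8912 / 298.9689 = -0.307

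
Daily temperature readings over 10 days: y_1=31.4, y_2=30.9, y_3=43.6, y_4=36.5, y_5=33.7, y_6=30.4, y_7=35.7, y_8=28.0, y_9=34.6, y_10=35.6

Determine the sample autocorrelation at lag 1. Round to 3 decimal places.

Mean ȳ = (31.4 + 30.9 + 43.6 + 36.5 + 33.7 + 30.4 + 35.7 + 28.0 + 34.6 + 35.6)/10 = 34.0400
Numerator Σ_{t=1}^{9}(y_t−ȳ)(y_{t+1}−ȳ) = -16.3876
Denominator Σ(y_t−ȳ)² = 169.6240
r_1 = -16.3876 / 169.6240 = -0.097

-0.097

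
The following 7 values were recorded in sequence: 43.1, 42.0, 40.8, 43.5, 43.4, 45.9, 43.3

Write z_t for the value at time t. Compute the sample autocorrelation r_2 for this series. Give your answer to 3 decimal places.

0.008

Mean z̄ = (43.1 + 42.0 + 40.8 + 43.5 + 43.4 + 45.9 + 43.3)/7 = 43.1429
Deviations from mean: -0.0429, -1.1429, -2.3429, 0.3571, 0.2571, 2.7571, 0.1571
Numerator Σ_{t=1}^{5}(z_t−z̄)(z_{t+2}−z̄) = 0.1149
Denominator Σ(z_t−z̄)² = 14.6171
r_2 = 0.1149 / 14.6171 = 0.008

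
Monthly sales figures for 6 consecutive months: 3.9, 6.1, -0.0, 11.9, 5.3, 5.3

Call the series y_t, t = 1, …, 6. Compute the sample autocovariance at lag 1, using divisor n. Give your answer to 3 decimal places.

-6.766

Mean ȳ = (3.9 + 6.1 − 0.0 + 11.9 + 5.3 + 5.3)/6 = 5.4167
Σ_{t=1}^{5}(y_t−ȳ)(y_{t+1}−ȳ) = -40.5986
γ_1 = -40.5986 / 6 = -6.766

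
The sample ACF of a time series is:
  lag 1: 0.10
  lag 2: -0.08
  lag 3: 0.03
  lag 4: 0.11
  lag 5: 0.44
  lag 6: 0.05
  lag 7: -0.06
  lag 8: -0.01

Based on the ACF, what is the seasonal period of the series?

The largest autocorrelation is r_5 = 0.44; the remaining lags stay at or below 0.11.
The dominant spike at lag 5 indicates a seasonal period of 5.

5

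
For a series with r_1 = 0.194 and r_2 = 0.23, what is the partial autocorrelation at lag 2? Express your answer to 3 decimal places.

0.200

φ_{22} = (r_2 − r_1²) / (1 − r_1²)
r_1² = (0.194)² = 0.037636
Numerator = 0.23 − 0.0376 = 0.1924; denominator = 1 − 0.0376 = 0.9624
φ_{22} = 0.1924 / 0.9624 = 0.200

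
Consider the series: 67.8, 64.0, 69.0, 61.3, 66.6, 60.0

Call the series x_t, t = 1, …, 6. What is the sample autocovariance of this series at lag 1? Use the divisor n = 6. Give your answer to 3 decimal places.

-5.895

Mean x̄ = (67.8 + 64.0 + 69.0 + 61.3 + 66.6 + 60.0)/6 = 64.7833
Deviations: 3.0167, -0.7833, 4.2167, -3.4833, 1.8167, -4.7833
Σ_{t=1}^{5}(x_t−x̄)(x_{t+1}−x̄) = -35.3719
γ_1 = -35.3719 / 6 = -5.895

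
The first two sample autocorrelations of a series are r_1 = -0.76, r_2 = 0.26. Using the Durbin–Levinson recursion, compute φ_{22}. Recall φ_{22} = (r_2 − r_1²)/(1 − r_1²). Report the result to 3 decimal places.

-0.752

φ_{22} = (r_2 − r_1²) / (1 − r_1²)
r_1² = (-0.76)² = 0.5776
Numerator = 0.26 − 0.5776 = -0.3176; denominator = 1 − 0.5776 = 0.4224
φ_{22} = -0.3176 / 0.4224 = -0.752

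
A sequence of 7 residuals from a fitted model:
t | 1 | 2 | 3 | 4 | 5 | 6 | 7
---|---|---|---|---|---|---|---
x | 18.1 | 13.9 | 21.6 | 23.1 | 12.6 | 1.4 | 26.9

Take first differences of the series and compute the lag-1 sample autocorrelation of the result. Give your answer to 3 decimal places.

-0.198

First differences Δx: -4.2, 7.7, 1.5, -10.5, -11.2, 25.5
Mean of differences = 1.4667
Numerator Σ(Δx_t−Δx̄)(Δx_{t+1}−Δx̄) = -188.3578
Denominator Σ(Δx_t−Δx̄)² = 952.2133
r_1(Δx) = -188.3578 / 952.2133 = -0.198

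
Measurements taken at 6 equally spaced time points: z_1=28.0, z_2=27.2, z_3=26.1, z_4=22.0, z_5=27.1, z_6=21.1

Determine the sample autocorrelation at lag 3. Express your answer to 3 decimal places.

-0.205

Mean z̄ = (28.0 + 27.2 + 26.1 + 22.0 + 27.1 + 21.1)/6 = 25.2500
Σ(z_t−z̄)(z_{t+3}−z̄) = (-8.9375) + (3.6075) + (-3.5275) = -8.8575
Denominator Σ(z_t−z̄)² = 43.2950
r_3 = -8.8575 / 43.2950 = -0.205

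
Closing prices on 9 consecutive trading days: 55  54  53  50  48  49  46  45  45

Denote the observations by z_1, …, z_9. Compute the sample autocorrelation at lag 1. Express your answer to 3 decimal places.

0.676

Mean z̄ = (55 + 54 + 53 + 50 + 48 + 49 + 46 + 45 + 45)/9 = 49.4444
Numerator Σ_{t=1}^{8}(z_t−z̄)(z_{t+1}−z̄) = 79.9136
Denominator Σ(z_t−z̄)² = 118.2222
r_1 = 79.9136 / 118.2222 = 0.676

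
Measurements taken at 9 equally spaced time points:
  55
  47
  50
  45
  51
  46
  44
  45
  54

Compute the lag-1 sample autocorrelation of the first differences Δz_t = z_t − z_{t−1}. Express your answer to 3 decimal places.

-0.336

First differences Δz: -8, 3, -5, 6, -5, -2, 1, 9
Mean of differences = -0.1250
Numerator Σ(Δz_t−Δz̄)(Δz_{t+1}−Δz̄) = -82.2656
Denominator Σ(Δz_t−Δz̄)² = 244.8750
r_1(Δz) = -82.2656 / 244.8750 = -0.336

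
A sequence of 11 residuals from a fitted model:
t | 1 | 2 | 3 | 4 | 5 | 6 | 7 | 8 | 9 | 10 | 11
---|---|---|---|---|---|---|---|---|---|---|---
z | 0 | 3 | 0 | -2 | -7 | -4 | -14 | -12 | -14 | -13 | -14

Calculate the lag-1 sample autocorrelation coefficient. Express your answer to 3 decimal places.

Mean z̄ = (0 + 3 + 0 − 2 − 7 − 4 − 14 − 12 − 14 − 13 − 14)/11 = -7.0000
Numerator Σ_{t=1}^{10}(z_t−z̄)(z_{t+1}−z̄) = 308.0000
Denominator Σ(z_t−z̄)² = 440.0000
r_1 = 308.0000 / 440.0000 = 0.700

0.700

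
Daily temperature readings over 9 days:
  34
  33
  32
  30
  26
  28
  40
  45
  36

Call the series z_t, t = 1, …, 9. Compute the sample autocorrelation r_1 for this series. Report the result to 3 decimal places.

0.501

Mean z̄ = (34 + 33 + 32 + 30 + 26 + 28 + 40 + 45 + 36)/9 = 33.7778
Numerator Σ_{t=1}^{8}(z_t−z̄)(z_{t+1}−z̄) = 141.0617
Denominator Σ(z_t−z̄)² = 281.5556
r_1 = 141.0617 / 281.5556 = 0.501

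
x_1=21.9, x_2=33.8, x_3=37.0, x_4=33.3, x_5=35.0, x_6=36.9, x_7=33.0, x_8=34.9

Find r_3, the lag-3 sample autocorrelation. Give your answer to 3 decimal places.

0.105

Mean x̄ = (21.9 + 33.8 + 37.0 + 33.3 + 35.0 + 36.9 + 33.0 + 34.9)/8 = 33.2250
Σ(x_t−x̄)(x_{t+3}−x̄) = (-0.8494) + (1.0206) + (13.8731) + (-0.0169) + (2.9731) = 17.0006
Denominator Σ(x_t−x̄)² = 162.3550
r_3 = 17.0006 / 162.3550 = 0.105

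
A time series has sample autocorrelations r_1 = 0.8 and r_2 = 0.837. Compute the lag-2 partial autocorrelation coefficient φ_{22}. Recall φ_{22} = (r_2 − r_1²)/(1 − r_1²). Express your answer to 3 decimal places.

φ_{22} = (r_2 − r_1²) / (1 − r_1²)
r_1² = (0.8)² = 0.64
Numerator = 0.837 − 0.6400 = 0.1970; denominator = 1 − 0.6400 = 0.3600
φ_{22} = 0.1970 / 0.3600 = 0.547

0.547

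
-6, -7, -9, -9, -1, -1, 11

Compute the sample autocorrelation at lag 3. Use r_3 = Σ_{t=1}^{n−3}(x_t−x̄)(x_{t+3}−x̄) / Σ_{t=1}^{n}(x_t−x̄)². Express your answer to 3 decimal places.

Mean x̄ = (-6 − 7 − 9 − 9 − 1 − 1 + 11)/7 = -3.1429
Numerator Σ_{t=1}^{4}(x_t−x̄)(x_{t+3}−x̄) = -86.9184
Denominator Σ(x_t−x̄)² = 300.8571
r_3 = -86.9184 / 300.8571 = -0.289

-0.289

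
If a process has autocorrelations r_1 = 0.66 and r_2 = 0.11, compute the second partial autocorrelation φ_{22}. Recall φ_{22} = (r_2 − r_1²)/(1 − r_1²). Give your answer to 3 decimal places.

φ_{22} = (r_2 − r_1²) / (1 − r_1²)
r_1² = (0.66)² = 0.4356
Numerator = 0.11 − 0.4356 = -0.3256; denominator = 1 − 0.4356 = 0.5644
φ_{22} = -0.3256 / 0.5644 = -0.577

-0.577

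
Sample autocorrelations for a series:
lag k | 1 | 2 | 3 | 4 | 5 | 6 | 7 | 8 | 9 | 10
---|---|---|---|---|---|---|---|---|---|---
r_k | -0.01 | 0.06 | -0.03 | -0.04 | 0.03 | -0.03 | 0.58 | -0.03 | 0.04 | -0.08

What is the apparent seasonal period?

The largest autocorrelation is r_7 = 0.58; the remaining lags stay at or below 0.06.
The dominant spike at lag 7 indicates a seasonal period of 7.

7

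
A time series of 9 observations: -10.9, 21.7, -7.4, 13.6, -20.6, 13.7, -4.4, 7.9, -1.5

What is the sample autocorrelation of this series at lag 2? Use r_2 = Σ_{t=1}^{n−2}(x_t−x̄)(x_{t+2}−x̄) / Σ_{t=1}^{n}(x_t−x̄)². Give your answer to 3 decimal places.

0.612

Mean x̄ = (-10.9 + 21.7 − 7.4 + 13.6 − 20.6 + 13.7 − 4.4 + 7.9 − 1.5)/9 = 1.3444
Σ(x_t−x̄)(x_{t+2}−x̄) = (107.0709) + (249.4686) + (191.8920) + (151.4242) + (126.0586) + (80.9975) + (16.3398) = 923.2516
Denominator Σ(x_t−x̄)² = 1509.2222
r_2 = 923.2516 / 1509.2222 = 0.612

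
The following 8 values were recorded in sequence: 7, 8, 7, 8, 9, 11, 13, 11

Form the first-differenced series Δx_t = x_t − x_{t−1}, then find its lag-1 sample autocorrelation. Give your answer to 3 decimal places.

-0.159

First differences Δx: 1, -1, 1, 1, 2, 2, -2
Mean of differences = 0.5714
Numerator Σ(Δx_t−Δx̄)(Δx_{t+1}−Δx̄) = -2.1837
Denominator Σ(Δx_t−Δx̄)² = 13.7143
r_1(Δx) = -2.1837 / 13.7143 = -0.159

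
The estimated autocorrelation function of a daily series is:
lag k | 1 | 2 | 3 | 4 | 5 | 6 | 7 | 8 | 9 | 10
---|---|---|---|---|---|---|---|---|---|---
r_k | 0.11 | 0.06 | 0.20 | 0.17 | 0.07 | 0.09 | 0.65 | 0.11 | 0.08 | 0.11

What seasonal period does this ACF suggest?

7

The largest autocorrelation is r_7 = 0.65; the remaining lags stay at or below 0.20.
The dominant spike at lag 7 indicates a seasonal period of 7.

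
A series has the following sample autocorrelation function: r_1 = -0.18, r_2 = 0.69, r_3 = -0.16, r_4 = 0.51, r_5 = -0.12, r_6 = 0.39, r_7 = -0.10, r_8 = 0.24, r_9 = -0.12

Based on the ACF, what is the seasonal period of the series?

2

The largest autocorrelation is r_2 = 0.69, with weaker echoes at lags 4 (0.51), 6 (0.39) and 8 (0.24); the remaining lags stay at or below -0.10.
The dominant spike at lag 2 indicates a seasonal period of 2.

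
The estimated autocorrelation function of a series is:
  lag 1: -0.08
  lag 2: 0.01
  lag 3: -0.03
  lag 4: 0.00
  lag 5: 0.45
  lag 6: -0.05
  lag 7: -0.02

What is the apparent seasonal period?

The largest autocorrelation is r_5 = 0.45; the remaining lags stay at or below 0.01.
The dominant spike at lag 5 indicates a seasonal period of 5.

5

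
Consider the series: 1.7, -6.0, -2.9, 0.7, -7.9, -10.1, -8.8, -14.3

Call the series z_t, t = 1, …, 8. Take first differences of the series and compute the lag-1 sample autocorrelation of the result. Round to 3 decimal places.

First differences Δz: -7.7, 3.1, 3.6, -8.6, -2.2, 1.3, -5.5
Mean of differences = -2.2857
Numerator Σ(Δz_t−Δz̄)(Δz_{t+1}−Δz̄) = -46.3845
Denominator Σ(Δz_t−Δz̄)² = 156.0286
r_1(Δz) = -46.3845 / 156.0286 = -0.297

-0.297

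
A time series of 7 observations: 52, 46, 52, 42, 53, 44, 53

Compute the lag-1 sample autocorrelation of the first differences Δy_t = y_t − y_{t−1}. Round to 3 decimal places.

First differences Δy: -6, 6, -10, 11, -9, 9
Mean of differences = 0.1667
Numerator Σ(Δy_t−Δȳ)(Δy_{t+1}−Δȳ) = -385.6944
Denominator Σ(Δy_t−Δȳ)² = 454.8333
r_1(Δy) = -385.6944 / 454.8333 = -0.848

-0.848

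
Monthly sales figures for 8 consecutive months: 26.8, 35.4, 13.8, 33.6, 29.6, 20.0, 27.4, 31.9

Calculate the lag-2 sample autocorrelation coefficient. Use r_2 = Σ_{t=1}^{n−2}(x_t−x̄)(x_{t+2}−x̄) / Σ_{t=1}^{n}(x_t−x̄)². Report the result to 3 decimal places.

Mean x̄ = (26.8 + 35.4 + 13.8 + 33.6 + 29.6 + 20.0 + 27.4 + 31.9)/8 = 27.3125
Deviations from mean: -0.5125, 8.0875, -13.5125, 6.2875, 2.2875, -7.3125, 0.0875, 4.5875
Σ(x_t−x̄)(x_{t+2}−x̄) = (6.9252) + (50.8502) + (-30.9098) + (-45.9773) + (0.2002) + (-33.5461) = -52.4578
Denominator Σ(x_t−x̄)² = 367.5488
r_2 = -52.4578 / 367.5488 = -0.143

-0.143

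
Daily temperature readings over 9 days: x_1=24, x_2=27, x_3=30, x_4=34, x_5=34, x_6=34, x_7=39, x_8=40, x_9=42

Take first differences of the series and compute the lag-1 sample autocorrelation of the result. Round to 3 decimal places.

-0.269

First differences Δx: 3, 3, 4, 0, 0, 5, 1, 2
Mean of differences = 2.2500
Numerator Σ(Δx_t−Δx̄)(Δx_{t+1}−Δx̄) = -6.3125
Denominator Σ(Δx_t−Δx̄)² = 23.5000
r_1(Δx) = -6.3125 / 23.5000 = -0.269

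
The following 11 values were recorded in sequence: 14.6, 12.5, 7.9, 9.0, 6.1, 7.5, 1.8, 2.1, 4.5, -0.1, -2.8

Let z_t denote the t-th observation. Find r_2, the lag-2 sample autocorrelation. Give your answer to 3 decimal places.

0.273

Mean z̄ = (14.6 + 12.5 + 7.9 + 9.0 + 6.1 + 7.5 + 1.8 + 2.1 + 4.5 − 0.1 − 2.8)/11 = 5.7364
Numerator Σ_{t=1}^{9}(z_t−z̄)(z_{t+2}−z̄) = 76.5937
Denominator Σ(z_t−z̄)² = 280.0655
r_2 = 76.5937 / 280.0655 = 0.273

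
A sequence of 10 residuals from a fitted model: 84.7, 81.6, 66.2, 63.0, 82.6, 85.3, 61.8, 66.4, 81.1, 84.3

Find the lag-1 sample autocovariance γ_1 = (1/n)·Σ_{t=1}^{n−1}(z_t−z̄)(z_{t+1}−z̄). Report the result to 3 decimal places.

8.836

Mean z̄ = (84.7 + 81.6 + 66.2 + 63.0 + 82.6 + 85.3 + 61.8 + 66.4 + 81.1 + 84.3)/10 = 75.7000
Σ_{t=1}^{9}(z_t−z̄)(z_{t+1}−z̄) = 88.3600
γ_1 = 88.3600 / 10 = 8.836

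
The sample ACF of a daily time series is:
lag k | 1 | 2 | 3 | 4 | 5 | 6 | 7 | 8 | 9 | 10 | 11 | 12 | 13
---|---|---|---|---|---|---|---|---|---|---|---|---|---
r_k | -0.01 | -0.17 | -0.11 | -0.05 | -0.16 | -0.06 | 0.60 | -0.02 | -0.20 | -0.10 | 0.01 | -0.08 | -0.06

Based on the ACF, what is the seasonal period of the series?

The largest autocorrelation is r_7 = 0.60; the remaining lags stay at or below 0.01.
The dominant spike at lag 7 indicates a seasonal period of 7.

7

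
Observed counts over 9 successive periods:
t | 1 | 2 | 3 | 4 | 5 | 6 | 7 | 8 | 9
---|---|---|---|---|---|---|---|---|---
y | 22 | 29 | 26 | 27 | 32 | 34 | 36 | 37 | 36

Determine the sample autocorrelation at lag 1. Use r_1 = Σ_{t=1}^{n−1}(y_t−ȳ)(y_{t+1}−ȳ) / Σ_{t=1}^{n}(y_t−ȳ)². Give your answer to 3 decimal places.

0.550

Mean ȳ = (22 + 29 + 26 + 27 + 32 + 34 + 36 + 37 + 36)/9 = 31.0000
Numerator Σ_{t=1}^{8}(y_t−ȳ)(y_{t+1}−ȳ) = 122.0000
Denominator Σ(y_t−ȳ)² = 222.0000
r_1 = 122.0000 / 222.0000 = 0.550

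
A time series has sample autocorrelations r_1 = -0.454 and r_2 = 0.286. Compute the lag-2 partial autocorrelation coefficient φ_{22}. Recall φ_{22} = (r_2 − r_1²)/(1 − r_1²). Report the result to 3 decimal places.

0.101

φ_{22} = (r_2 − r_1²) / (1 − r_1²)
r_1² = (-0.454)² = 0.206116
Numerator = 0.286 − 0.2061 = 0.0799; denominator = 1 − 0.2061 = 0.7939
φ_{22} = 0.0799 / 0.7939 = 0.101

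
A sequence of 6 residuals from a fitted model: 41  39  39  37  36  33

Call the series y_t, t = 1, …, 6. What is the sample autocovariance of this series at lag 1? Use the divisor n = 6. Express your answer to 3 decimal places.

Mean ȳ = (41 + 39 + 39 + 37 + 36 + 33)/6 = 37.5000
Deviations: 3.5000, 1.5000, 1.5000, -0.5000, -1.5000, -4.5000
Σ_{t=1}^{5}(y_t−ȳ)(y_{t+1}−ȳ) = 14.2500
γ_1 = 14.2500 / 6 = 2.375

2.375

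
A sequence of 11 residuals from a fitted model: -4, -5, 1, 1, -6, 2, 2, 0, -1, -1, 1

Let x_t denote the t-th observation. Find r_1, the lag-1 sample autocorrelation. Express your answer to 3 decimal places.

Mean x̄ = (-4 − 5 + 1 + 1 − 6 + 2 + 2 + 0 − 1 − 1 + 1)/11 = -0.9091
Numerator Σ_{t=1}^{10}(x_t−x̄)(x_{t+1}−x̄) = -5.1901
Denominator Σ(x_t−x̄)² = 80.9091
r_1 = -5.1901 / 80.9091 = -0.064

-0.064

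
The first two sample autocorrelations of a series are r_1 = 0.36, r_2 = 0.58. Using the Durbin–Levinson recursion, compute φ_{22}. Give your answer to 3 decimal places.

0.517

φ_{22} = (r_2 − r_1²) / (1 − r_1²)
r_1² = (0.36)² = 0.1296
Numerator = 0.58 − 0.1296 = 0.4504; denominator = 1 − 0.1296 = 0.8704
φ_{22} = 0.4504 / 0.8704 = 0.517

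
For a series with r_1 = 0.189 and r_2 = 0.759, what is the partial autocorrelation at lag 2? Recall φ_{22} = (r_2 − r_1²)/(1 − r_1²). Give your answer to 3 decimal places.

0.750

φ_{22} = (r_2 − r_1²) / (1 − r_1²)
r_1² = (0.189)² = 0.035721
Numerator = 0.759 − 0.0357 = 0.7233; denominator = 1 − 0.0357 = 0.9643
φ_{22} = 0.7233 / 0.9643 = 0.750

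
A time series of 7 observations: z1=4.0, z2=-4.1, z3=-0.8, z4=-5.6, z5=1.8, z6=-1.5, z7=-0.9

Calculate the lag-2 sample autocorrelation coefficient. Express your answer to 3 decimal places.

Mean z̄ = (4.0 − 4.1 − 0.8 − 5.6 + 1.8 − 1.5 − 0.9)/7 = -1.0143
Σ(z_t−z̄)(z_{t+2}−z̄) = (1.0745) + (14.1502) + (0.6031) + (2.2273) + (0.3216) = 18.3767
Denominator Σ(z_t−z̄)² = 63.9086
r_2 = 18.3767 / 63.9086 = 0.288

0.288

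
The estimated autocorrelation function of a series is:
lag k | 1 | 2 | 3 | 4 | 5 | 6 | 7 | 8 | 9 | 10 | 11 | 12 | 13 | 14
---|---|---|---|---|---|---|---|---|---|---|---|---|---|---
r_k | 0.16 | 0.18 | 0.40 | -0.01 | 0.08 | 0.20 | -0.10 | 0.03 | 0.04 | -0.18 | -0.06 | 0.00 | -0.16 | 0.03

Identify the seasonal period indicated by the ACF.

The largest autocorrelation is r_3 = 0.40, with a weaker echo at lag 6 (0.20); the remaining lags stay at or below 0.18.
The dominant spike at lag 3 indicates a seasonal period of 3.

3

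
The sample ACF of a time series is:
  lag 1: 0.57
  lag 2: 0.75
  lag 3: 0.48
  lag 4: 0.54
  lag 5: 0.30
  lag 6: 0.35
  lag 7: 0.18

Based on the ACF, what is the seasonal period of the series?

The largest autocorrelation is r_2 = 0.75; the remaining lags stay at or below 0.57.
The dominant spike at lag 2 indicates a seasonal period of 2.

2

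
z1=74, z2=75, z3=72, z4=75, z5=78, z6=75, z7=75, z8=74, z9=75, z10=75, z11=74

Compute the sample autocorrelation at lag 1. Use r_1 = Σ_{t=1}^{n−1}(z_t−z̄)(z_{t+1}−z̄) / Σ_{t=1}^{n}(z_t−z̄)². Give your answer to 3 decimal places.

Mean z̄ = (74 + 75 + 72 + 75 + 78 + 75 + 75 + 74 + 75 + 75 + 74)/11 = 74.7273
Numerator Σ_{t=1}^{10}(z_t−z̄)(z_{t+1}−z̄) = -0.3471
Denominator Σ(z_t−z̄)² = 20.1818
r_1 = -0.3471 / 20.1818 = -0.017

-0.017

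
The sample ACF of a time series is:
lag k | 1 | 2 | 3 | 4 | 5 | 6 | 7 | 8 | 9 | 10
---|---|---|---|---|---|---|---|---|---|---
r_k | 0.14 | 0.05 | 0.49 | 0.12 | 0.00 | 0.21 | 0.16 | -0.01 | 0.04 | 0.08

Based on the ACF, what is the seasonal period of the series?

The largest autocorrelation is r_3 = 0.49, with a weaker echo at lag 6 (0.21); the remaining lags stay at or below 0.16.
The dominant spike at lag 3 indicates a seasonal period of 3.

3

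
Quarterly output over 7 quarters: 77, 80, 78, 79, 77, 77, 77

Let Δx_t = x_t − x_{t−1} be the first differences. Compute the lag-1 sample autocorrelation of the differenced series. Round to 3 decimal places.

First differences Δx: 3, -2, 1, -2, 0, 0
Mean of differences = 0.0000
Numerator Σ(Δx_t−Δx̄)(Δx_{t+1}−Δx̄) = -10.0000
Denominator Σ(Δx_t−Δx̄)² = 18.0000
r_1(Δx) = -10.0000 / 18.0000 = -0.556

-0.556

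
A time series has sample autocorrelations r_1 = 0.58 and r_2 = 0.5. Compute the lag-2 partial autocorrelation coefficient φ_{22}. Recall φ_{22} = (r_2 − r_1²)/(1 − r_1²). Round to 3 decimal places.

φ_{22} = (r_2 − r_1²) / (1 − r_1²)
r_1² = (0.58)² = 0.3364
Numerator = 0.5 − 0.3364 = 0.1636; denominator = 1 − 0.3364 = 0.6636
φ_{22} = 0.1636 / 0.6636 = 0.247

0.247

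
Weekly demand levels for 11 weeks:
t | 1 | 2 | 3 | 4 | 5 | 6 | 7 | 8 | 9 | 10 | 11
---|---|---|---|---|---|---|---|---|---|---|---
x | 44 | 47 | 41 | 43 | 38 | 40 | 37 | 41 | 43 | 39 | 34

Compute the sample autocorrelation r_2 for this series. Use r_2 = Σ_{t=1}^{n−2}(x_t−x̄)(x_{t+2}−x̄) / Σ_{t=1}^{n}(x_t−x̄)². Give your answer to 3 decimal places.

Mean x̄ = (44 + 47 + 41 + 43 + 38 + 40 + 37 + 41 + 43 + 39 + 34)/11 = 40.6364
Numerator Σ_{t=1}^{9}(x_t−x̄)(x_{t+2}−x̄) = -1.7190
Denominator Σ(x_t−x̄)² = 130.5455
r_2 = -1.7190 / 130.5455 = -0.013

-0.013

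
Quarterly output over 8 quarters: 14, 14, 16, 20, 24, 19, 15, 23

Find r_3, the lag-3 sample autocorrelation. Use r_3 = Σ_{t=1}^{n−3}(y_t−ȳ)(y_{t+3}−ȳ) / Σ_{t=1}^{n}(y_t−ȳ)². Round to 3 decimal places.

-0.100

Mean ȳ = (14 + 14 + 16 + 20 + 24 + 19 + 15 + 23)/8 = 18.1250
Σ(y_t−ȳ)(y_{t+3}−ȳ) = (-7.7344) + (-24.2344) + (-1.8594) + (-5.8594) + (28.6406) = -11.0469
Denominator Σ(y_t−ȳ)² = 110.8750
r_3 = -11.0469 / 110.8750 = -0.100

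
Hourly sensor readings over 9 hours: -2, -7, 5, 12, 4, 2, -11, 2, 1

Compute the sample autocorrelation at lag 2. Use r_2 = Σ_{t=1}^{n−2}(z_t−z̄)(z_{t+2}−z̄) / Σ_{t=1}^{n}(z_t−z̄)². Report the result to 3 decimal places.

Mean z̄ = (-2 − 7 + 5 + 12 + 4 + 2 − 11 + 2 + 1)/9 = 0.6667
Σ(z_t−z̄)(z_{t+2}−z̄) = (-11.5556) + (-86.8889) + (14.4444) + (15.1111) + (-38.8889) + (1.7778) + (-3.8889) = -109.8889
Denominator Σ(z_t−z̄)² = 364.0000
r_2 = -109.8889 / 364.0000 = -0.302

-0.302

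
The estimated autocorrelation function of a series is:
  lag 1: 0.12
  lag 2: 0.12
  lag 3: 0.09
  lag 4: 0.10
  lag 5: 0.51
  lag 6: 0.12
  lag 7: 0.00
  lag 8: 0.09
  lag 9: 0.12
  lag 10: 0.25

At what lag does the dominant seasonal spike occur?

The largest autocorrelation is r_5 = 0.51, with a weaker echo at lag 10 (0.25); the remaining lags stay at or below 0.12.
The dominant spike at lag 5 indicates a seasonal period of 5.

5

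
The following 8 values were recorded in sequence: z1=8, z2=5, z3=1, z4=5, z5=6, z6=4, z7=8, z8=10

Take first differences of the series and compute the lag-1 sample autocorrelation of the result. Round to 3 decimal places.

-0.045

First differences Δz: -3, -4, 4, 1, -2, 4, 2
Mean of differences = 0.2857
Numerator Σ(Δz_t−Δz̄)(Δz_{t+1}−Δz̄) = -2.9388
Denominator Σ(Δz_t−Δz̄)² = 65.4286
r_1(Δz) = -2.9388 / 65.4286 = -0.045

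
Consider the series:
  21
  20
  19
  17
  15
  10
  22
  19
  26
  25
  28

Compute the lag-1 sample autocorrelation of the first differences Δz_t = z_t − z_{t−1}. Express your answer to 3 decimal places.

-0.471

First differences Δz: -1, -1, -2, -2, -5, 12, -3, 7, -1, 3
Mean of differences = 0.7000
Numerator Σ(Δz_t−Δz̄)(Δz_{t+1}−Δz̄) = -113.9900
Denominator Σ(Δz_t−Δz̄)² = 242.1000
r_1(Δz) = -113.9900 / 242.1000 = -0.471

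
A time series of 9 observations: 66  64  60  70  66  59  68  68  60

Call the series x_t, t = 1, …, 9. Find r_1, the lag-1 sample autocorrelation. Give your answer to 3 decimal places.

-0.355

Mean x̄ = (66 + 64 + 60 + 70 + 66 + 59 + 68 + 68 + 60)/9 = 64.5556
Numerator Σ_{t=1}^{8}(x_t−x̄)(x_{t+1}−x̄) = -46.1975
Denominator Σ(x_t−x̄)² = 130.2222
r_1 = -46.1975 / 130.2222 = -0.355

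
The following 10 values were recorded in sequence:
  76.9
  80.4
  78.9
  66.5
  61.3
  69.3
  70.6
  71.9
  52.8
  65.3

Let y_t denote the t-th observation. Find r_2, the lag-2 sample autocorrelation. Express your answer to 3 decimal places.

Mean ȳ = (76.9 + 80.4 + 78.9 + 66.5 + 61.3 + 69.3 + 70.6 + 71.9 + 52.8 + 65.3)/10 = 69.3900
Numerator Σ_{t=1}^{8}(y_t−ȳ)(y_{t+2}−ȳ) = -77.4292
Denominator Σ(y_t−ȳ)² = 641.5890
r_2 = -77.4292 / 641.5890 = -0.121

-0.121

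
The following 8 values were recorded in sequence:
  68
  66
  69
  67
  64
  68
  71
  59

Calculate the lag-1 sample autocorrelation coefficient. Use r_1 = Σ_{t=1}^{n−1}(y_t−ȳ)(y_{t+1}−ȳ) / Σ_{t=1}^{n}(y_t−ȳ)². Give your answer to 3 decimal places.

-0.348

Mean ȳ = (68 + 66 + 69 + 67 + 64 + 68 + 71 + 59)/8 = 66.5000
Deviations from mean: 1.5000, -0.5000, 2.5000, 0.5000, -2.5000, 1.5000, 4.5000, -7.5000
Numerator Σ_{t=1}^{7}(y_t−ȳ)(y_{t+1}−ȳ) = -32.7500
Denominator Σ(y_t−ȳ)² = 94.0000
r_1 = -32.7500 / 94.0000 = -0.348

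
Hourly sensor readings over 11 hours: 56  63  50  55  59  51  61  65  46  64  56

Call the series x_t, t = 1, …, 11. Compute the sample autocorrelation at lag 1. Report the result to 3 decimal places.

Mean x̄ = (56 + 63 + 50 + 55 + 59 + 51 + 61 + 65 + 46 + 64 + 56)/11 = 56.9091
Numerator Σ_{t=1}^{10}(x_t−x̄)(x_{t+1}−x̄) = -213.9174
Denominator Σ(x_t−x̄)² = 380.9091
r_1 = -213.9174 / 380.9091 = -0.562

-0.562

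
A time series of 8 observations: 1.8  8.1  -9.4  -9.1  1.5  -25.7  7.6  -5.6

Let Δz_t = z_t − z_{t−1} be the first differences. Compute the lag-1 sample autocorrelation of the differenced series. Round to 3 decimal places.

-0.707

First differences Δz: 6.3, -17.5, 0.3, 10.6, -27.2, 33.3, -13.2
Mean of differences = -1.0571
Numerator Σ(Δz_t−Δz̄)(Δz_{t+1}−Δz̄) = -1747.6061
Denominator Σ(Δz_t−Δz̄)² = 2473.5371
r_1(Δz) = -1747.6061 / 2473.5371 = -0.707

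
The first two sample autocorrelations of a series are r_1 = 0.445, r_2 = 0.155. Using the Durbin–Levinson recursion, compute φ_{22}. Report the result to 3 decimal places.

φ_{22} = (r_2 − r_1²) / (1 − r_1²)
r_1² = (0.445)² = 0.198025
Numerator = 0.155 − 0.1980 = -0.0430; denominator = 1 − 0.1980 = 0.8020
φ_{22} = -0.0430 / 0.8020 = -0.054

-0.054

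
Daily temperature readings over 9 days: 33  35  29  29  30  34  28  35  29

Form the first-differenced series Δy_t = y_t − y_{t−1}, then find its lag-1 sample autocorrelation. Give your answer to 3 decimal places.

-0.661

First differences Δy: 2, -6, 0, 1, 4, -6, 7, -6
Mean of differences = -0.5000
Numerator Σ(Δy_t−Δȳ)(Δy_{t+1}−Δȳ) = -116.2500
Denominator Σ(Δy_t−Δȳ)² = 176.0000
r_1(Δy) = -116.2500 / 176.0000 = -0.661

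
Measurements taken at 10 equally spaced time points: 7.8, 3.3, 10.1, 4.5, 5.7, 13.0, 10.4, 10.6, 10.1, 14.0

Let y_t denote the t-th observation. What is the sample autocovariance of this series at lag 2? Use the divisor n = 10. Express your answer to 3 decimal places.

1.403

Mean ȳ = (7.8 + 3.3 + 10.1 + 4.5 + 5.7 + 13.0 + 10.4 + 10.6 + 10.1 + 14.0)/10 = 8.9500
Σ_{t=1}^{8}(y_t−ȳ)(y_{t+2}−ȳ) = 14.0300
γ_2 = 14.0300 / 10 = 1.403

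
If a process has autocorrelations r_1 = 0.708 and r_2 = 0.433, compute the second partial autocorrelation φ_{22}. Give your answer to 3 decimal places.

φ_{22} = (r_2 − r_1²) / (1 − r_1²)
r_1² = (0.708)² = 0.501264
Numerator = 0.433 − 0.5013 = -0.0683; denominator = 1 − 0.5013 = 0.4987
φ_{22} = -0.0683 / 0.4987 = -0.137

-0.137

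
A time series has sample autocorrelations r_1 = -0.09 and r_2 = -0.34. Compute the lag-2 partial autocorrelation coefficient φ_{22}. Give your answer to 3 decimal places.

-0.351

φ_{22} = (r_2 − r_1²) / (1 − r_1²)
r_1² = (-0.09)² = 0.0081
Numerator = -0.34 − 0.0081 = -0.3481; denominator = 1 − 0.0081 = 0.9919
φ_{22} = -0.3481 / 0.9919 = -0.351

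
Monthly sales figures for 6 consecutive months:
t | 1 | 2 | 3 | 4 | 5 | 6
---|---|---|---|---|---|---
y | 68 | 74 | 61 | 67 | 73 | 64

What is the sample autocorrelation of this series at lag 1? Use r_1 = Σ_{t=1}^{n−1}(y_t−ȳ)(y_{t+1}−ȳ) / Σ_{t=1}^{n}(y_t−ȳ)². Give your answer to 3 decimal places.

Mean ȳ = (68 + 74 + 61 + 67 + 73 + 64)/6 = 67.8333
Deviations from mean: 0.1667, 6.1667, -6.8333, -0.8333, 5.1667, -3.8333
Numerator Σ_{t=1}^{5}(y_t−ȳ)(y_{t+1}−ȳ) = -59.5278
Denominator Σ(y_t−ȳ)² = 126.8333
r_1 = -59.5278 / 126.8333 = -0.469

-0.469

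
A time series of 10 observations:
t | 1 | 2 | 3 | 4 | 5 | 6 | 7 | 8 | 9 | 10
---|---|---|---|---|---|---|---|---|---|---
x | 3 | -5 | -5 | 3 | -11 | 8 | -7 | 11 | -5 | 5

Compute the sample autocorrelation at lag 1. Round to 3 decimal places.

Mean x̄ = (3 − 5 − 5 + 3 − 11 + 8 − 7 + 11 − 5 + 5)/10 = -0.3000
Numerator Σ_{t=1}^{9}(x_t−x̄)(x_{t+1}−x̄) = -342.3900
Denominator Σ(x_t−x̄)² = 472.1000
r_1 = -342.3900 / 472.1000 = -0.725

-0.725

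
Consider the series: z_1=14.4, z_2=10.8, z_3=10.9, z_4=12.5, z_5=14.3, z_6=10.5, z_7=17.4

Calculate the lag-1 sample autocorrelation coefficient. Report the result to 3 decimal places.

Mean z̄ = (14.4 + 10.8 + 10.9 + 12.5 + 14.3 + 10.5 + 17.4)/7 = 12.9714
Deviations from mean: 1.4286, -2.1714, -2.0714, -0.4714, 1.3286, -2.4714, 4.4286
Σ(z_t−z̄)(z_{t+1}−z̄) = (-3.1020) + (4.4980) + (0.9765) + (-0.6263) + (-3.2835) + (-10.9449) = -12.4822
Denominator Σ(z_t−z̄)² = 38.7543
r_1 = -12.4822 / 38.7543 = -0.322

-0.322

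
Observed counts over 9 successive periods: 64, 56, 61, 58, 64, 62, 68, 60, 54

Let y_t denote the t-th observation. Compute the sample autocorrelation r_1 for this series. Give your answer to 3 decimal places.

-0.090

Mean ȳ = (64 + 56 + 61 + 58 + 64 + 62 + 68 + 60 + 54)/9 = 60.7778
Numerator Σ_{t=1}^{8}(y_t−ȳ)(y_{t+1}−ȳ) = -13.6049
Denominator Σ(y_t−ȳ)² = 151.5556
r_1 = -13.6049 / 151.5556 = -0.090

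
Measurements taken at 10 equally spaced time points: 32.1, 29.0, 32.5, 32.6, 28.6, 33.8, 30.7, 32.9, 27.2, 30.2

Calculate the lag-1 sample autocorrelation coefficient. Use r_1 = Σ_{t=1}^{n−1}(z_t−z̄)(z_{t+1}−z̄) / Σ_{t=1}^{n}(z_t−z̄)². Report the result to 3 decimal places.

-0.448

Mean z̄ = (32.1 + 29.0 + 32.5 + 32.6 + 28.6 + 33.8 + 30.7 + 32.9 + 27.2 + 30.2)/10 = 30.9600
Numerator Σ_{t=1}^{9}(z_t−z̄)(z_{t+1}−z̄) = -18.9796
Denominator Σ(z_t−z̄)² = 42.3840
r_1 = -18.9796 / 42.3840 = -0.448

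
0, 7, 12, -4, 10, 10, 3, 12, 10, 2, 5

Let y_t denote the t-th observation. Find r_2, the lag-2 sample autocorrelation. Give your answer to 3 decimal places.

-0.322

Mean ȳ = (0 + 7 + 12 − 4 + 10 + 10 + 3 + 12 + 10 + 2 + 5)/11 = 6.0909
Numerator Σ_{t=1}^{9}(y_t−ȳ)(y_{t+2}−ȳ) = -91.0165
Denominator Σ(y_t−ȳ)² = 282.9091
r_2 = -91.0165 / 282.9091 = -0.322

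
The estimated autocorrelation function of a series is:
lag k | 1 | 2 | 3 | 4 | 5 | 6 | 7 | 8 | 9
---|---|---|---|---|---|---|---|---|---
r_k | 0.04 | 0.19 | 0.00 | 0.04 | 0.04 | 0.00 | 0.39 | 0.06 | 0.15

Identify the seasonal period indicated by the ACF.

7

The largest autocorrelation is r_7 = 0.39; the remaining lags stay at or below 0.19.
The dominant spike at lag 7 indicates a seasonal period of 7.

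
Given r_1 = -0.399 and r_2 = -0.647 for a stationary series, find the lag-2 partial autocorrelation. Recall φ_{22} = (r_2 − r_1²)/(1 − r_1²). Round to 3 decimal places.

-0.959

φ_{22} = (r_2 − r_1²) / (1 − r_1²)
r_1² = (-0.399)² = 0.159201
Numerator = -0.647 − 0.1592 = -0.8062; denominator = 1 − 0.1592 = 0.8408
φ_{22} = -0.8062 / 0.8408 = -0.959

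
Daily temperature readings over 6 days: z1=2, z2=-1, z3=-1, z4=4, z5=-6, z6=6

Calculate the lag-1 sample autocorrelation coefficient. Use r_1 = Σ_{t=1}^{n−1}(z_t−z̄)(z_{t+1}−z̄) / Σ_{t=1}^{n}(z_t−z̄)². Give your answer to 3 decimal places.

Mean z̄ = (2 − 1 − 1 + 4 − 6 + 6)/6 = 0.6667
Deviations from mean: 1.3333, -1.6667, -1.6667, 3.3333, -6.6667, 5.3333
Σ(z_t−z̄)(z_{t+1}−z̄) = (-2.2222) + (2.7778) + (-5.5556) + (-22.2222) + (-35.5556) = -62.7778
Denominator Σ(z_t−z̄)² = 91.3333
r_1 = -62.7778 / 91.3333 = -0.687

-0.687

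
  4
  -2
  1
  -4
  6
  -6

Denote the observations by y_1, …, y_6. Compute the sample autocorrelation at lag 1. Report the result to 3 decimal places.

Mean ȳ = (4 − 2 + 1 − 4 + 6 − 6)/6 = -0.1667
Numerator Σ_{t=1}^{5}(y_t−ȳ)(y_{t+1}−ȳ) = -73.8611
Denominator Σ(y_t−ȳ)² = 108.8333
r_1 = -73.8611 / 108.8333 = -0.679

-0.679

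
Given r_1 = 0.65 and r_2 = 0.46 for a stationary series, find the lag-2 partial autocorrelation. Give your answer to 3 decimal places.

0.065

φ_{22} = (r_2 − r_1²) / (1 − r_1²)
r_1² = (0.65)² = 0.4225
Numerator = 0.46 − 0.4225 = 0.0375; denominator = 1 − 0.4225 = 0.5775
φ_{22} = 0.0375 / 0.5775 = 0.065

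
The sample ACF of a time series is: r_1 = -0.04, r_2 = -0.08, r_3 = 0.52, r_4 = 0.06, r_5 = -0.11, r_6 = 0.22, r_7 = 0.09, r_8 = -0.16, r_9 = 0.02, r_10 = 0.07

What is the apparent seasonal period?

The largest autocorrelation is r_3 = 0.52, with a weaker echo at lag 6 (0.22); the remaining lags stay at or below 0.09.
The dominant spike at lag 3 indicates a seasonal period of 3.

3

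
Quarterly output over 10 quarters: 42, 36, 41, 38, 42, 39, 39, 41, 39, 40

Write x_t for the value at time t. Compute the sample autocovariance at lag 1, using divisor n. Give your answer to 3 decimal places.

-2.259

Mean x̄ = (42 + 36 + 41 + 38 + 42 + 39 + 39 + 41 + 39 + 40)/10 = 39.7000
Σ_{t=1}^{9}(x_t−x̄)(x_{t+1}−x̄) = -22.5900
γ_1 = -22.5900 / 10 = -2.259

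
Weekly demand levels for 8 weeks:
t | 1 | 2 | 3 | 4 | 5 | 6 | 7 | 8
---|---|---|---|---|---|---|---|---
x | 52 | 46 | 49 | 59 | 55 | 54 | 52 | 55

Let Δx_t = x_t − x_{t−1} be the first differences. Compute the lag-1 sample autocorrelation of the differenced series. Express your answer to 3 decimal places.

-0.177

First differences Δx: -6, 3, 10, -4, -1, -2, 3
Mean of differences = 0.4286
Numerator Σ(Δx_t−Δx̄)(Δx_{t+1}−Δx̄) = -30.7551
Denominator Σ(Δx_t−Δx̄)² = 173.7143
r_1(Δx) = -30.7551 / 173.7143 = -0.177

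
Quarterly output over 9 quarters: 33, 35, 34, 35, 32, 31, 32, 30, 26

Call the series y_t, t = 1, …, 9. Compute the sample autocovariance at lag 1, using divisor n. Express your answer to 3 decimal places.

3.000

Mean ȳ = (33 + 35 + 34 + 35 + 32 + 31 + 32 + 30 + 26)/9 = 32.0000
Σ_{t=1}^{8}(y_t−ȳ)(y_{t+1}−ȳ) = 27.0000
γ_1 = 27.0000 / 9 = 3.000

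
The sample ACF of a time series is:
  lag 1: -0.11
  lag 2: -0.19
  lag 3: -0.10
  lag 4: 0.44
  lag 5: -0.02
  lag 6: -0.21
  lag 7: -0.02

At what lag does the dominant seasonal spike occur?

The largest autocorrelation is r_4 = 0.44; the remaining lags stay at or below -0.02.
The dominant spike at lag 4 indicates a seasonal period of 4.

4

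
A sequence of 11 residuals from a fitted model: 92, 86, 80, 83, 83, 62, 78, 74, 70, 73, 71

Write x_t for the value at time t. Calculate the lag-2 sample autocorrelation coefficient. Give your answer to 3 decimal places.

Mean x̄ = (92 + 86 + 80 + 83 + 83 + 62 + 78 + 74 + 70 + 73 + 71)/11 = 77.4545
Numerator Σ_{t=1}^{9}(x_t−x̄)(x_{t+2}−x̄) = 128.6777
Denominator Σ(x_t−x̄)² = 720.7273
r_2 = 128.6777 / 720.7273 = 0.179

0.179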